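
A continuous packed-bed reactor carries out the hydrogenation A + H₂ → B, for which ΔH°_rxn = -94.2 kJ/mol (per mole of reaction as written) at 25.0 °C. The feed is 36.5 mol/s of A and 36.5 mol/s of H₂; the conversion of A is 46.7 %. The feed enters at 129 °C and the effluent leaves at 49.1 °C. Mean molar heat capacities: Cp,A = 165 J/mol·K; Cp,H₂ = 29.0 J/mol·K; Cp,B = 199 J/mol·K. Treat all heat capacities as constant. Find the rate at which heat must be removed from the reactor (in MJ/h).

Q_out = 7810 MJ/h

Extent of reaction ξ = 0.467 × 36.5 = 17.046 mol/s
Reaction term: ξ·ΔH°_rxn = 17.046 × -94.2 = -1605.7 kJ/s
Sensible, feed 129→25 °C: -736.42 kJ/s
Outlet flows (mol/s): A 19.454, H₂ 19.454, B 17.046
Sensible, products 25→49.1 °C: 172.71 kJ/s
Q = ΔH = -2169.4 kJ/s = -2169.4 kW
Heat removed = 7809.9 MJ/h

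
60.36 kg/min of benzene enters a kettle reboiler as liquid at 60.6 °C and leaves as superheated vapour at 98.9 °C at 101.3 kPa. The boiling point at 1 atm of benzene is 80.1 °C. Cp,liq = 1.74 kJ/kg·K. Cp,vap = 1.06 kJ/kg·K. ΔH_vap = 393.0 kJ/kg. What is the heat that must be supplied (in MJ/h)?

liquid 60.6→80.1 °C: 33.93 kJ/kg
vaporisation at 80.1 °C: 393 kJ/kg
vapour 80.1→98.9 °C: 19.928 kJ/kg
Δh = 33.93 + 393 + 19.928 = 446.86 kJ/kg
Q = ṁ·Δh = 60.36 kg/min × 446.86 kJ/kg = 26972 kJ/min
|Q| = 449.54 kW = 1618.3 MJ/h

Q = 1620 MJ/h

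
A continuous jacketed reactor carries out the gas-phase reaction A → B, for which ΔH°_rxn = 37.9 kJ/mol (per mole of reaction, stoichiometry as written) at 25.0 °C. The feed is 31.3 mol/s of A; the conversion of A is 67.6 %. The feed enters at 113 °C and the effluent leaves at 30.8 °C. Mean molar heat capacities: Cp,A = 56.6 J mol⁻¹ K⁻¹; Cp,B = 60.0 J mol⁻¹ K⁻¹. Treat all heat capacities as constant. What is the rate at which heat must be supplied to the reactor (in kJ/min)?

Extent of reaction ξ = 0.676 × 31.3 = 21.159 mol/s
Reaction term: ξ·ΔH°_rxn = 21.159 × 37.9 = 801.92 kJ/s
Sensible, feed 113→25 °C: -155.9 kJ/s
Outlet flows (mol/s): A 10.141, B 21.159
Sensible, products 25→30.8 °C: 10.692 kJ/s
Q = ΔH = 656.71 kJ/s = 656.71 kW
Heat supplied = 39403 kJ/min

Q_in = 39400 kJ/min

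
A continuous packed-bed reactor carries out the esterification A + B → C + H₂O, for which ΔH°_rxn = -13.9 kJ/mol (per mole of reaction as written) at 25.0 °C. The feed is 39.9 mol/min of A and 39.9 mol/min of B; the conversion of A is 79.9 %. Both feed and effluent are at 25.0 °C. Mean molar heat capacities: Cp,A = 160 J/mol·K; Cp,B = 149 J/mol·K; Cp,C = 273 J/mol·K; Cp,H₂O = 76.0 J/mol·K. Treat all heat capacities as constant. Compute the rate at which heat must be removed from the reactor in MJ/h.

Extent of reaction ξ = 0.799 × 39.9 = 31.88 mol/min
Reaction term: ξ·ΔH°_rxn = 31.88 × -13.9 = -443.13 kJ/min
Q = ΔH = -443.13 kJ/min = -7.3856 kW
Heat removed = 26.588 MJ/h

Q_out = 26.6 MJ/h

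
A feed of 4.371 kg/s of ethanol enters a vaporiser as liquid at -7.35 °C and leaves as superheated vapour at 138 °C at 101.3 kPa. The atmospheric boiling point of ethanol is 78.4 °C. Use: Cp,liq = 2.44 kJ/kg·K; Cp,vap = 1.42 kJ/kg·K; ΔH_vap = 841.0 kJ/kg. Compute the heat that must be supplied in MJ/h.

liquid -7.35→78.4 °C: 209.23 kJ/kg
vaporisation at 78.4 °C: 841 kJ/kg
vapour 78.4→138 °C: 84.632 kJ/kg
Δh = 209.23 + 841 + 84.632 = 1134.9 kJ/kg
Q = ṁ·Δh = 4.371 kg/s × 1134.9 kJ/kg = 4960.5 kJ/s
|Q| = 4960.5 kW = 17858 MJ/h

Q = 17900 MJ/h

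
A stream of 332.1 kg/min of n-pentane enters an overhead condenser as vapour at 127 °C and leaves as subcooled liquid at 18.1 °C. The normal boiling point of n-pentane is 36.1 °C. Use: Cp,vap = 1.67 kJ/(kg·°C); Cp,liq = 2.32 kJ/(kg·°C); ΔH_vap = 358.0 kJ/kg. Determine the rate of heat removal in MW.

Q_c = 3.05 MW

vapour 127→36.1 °C: -151.8 kJ/kg
condensation at 36.1 °C: -358 kJ/kg
liquid 36.1→18.1 °C: -41.76 kJ/kg
Δh = -151.8 + -358 + -41.76 = -551.56 kJ/kg
Q = ṁ·Δh = 332.1 kg/min × -551.56 kJ/kg = -183170 kJ/min
|Q| = 3052.9 kW = 3.0529 MW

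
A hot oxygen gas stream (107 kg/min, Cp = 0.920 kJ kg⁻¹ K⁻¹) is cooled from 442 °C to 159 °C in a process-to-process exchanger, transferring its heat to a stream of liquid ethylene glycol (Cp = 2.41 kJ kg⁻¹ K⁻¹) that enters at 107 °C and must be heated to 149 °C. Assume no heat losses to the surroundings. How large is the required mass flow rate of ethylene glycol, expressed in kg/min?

Heat released by hot stream: Q = 107 × 0.920 × (442 − 159) = 27859 kJ/min
Energy balance on cold side (adiabatic exchanger): Q = ṁ_c·Cp_c·(T_c,out − T_c,in)
ṁ_c = 27859 / [2.41 × (149 − 107)] = 275.23 kg/min

ṁ_c = 275 kg/min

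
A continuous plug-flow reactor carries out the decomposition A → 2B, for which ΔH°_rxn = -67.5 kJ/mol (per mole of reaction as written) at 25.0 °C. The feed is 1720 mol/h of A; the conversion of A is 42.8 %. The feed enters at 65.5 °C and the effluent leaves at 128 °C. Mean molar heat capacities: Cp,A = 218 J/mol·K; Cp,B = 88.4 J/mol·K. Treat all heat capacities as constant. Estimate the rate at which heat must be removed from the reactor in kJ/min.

Extent of reaction ξ = 0.428 × 1720 = 736.16 mol/h
Reaction term: ξ·ΔH°_rxn = 736.16 × -67.5 = -49691 kJ/h
Sensible, feed 65.5→25 °C: -15186 kJ/h
Outlet flows (mol/h): A 983.84, B 1472.3
Sensible, products 25→128 °C: 35497 kJ/h
Q = ΔH = -29380 kJ/h = -8.161 kW
Heat removed = 489.66 kJ/min

Q_out = 490 kJ/min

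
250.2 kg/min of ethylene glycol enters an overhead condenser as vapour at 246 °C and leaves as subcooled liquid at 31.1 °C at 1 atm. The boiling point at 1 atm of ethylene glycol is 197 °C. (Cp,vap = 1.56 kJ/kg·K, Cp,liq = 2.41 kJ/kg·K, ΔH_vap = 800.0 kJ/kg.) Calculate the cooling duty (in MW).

Q_c = 5.32 MW

vapour 246→197 °C: -76.44 kJ/kg
condensation at 197 °C: -800 kJ/kg
liquid 197→31.1 °C: -399.82 kJ/kg
Δh = -76.44 + -800 + -399.82 = -1276.3 kJ/kg
Q = ṁ·Δh = 250.2 kg/min × -1276.3 kJ/kg = -319320 kJ/min
|Q| = 5322 kW = 5.322 MW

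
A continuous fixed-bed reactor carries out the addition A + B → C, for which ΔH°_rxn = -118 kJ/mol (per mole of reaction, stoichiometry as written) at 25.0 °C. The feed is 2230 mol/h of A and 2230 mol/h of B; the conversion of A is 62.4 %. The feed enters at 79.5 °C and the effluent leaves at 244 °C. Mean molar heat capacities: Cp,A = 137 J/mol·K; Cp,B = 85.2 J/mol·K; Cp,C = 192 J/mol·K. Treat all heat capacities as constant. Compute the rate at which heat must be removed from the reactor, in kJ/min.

Q_out = 1530 kJ/min

Extent of reaction ξ = 0.624 × 2230 = 1391.5 mol/h
Reaction term: ξ·ΔH°_rxn = 1391.5 × -118 = -164200 kJ/h
Sensible, feed 79.5→25 °C: -27005 kJ/h
Outlet flows (mol/h): A 838.48, B 838.48, C 1391.5
Sensible, products 25→244 °C: 99313 kJ/h
Q = ΔH = -91892 kJ/h = -25.526 kW
Heat removed = 1531.5 kJ/min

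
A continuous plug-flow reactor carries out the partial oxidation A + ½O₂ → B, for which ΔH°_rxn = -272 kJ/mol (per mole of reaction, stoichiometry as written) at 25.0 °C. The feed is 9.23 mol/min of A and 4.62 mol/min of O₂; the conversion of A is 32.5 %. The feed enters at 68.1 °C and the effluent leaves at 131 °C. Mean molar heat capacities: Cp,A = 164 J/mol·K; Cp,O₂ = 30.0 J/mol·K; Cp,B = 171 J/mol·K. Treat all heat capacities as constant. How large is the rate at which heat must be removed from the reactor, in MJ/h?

Q_out = 42.9 MJ/h

Extent of reaction ξ = 0.325 × 9.23 = 2.9998 mol/min
Reaction term: ξ·ΔH°_rxn = 2.9998 × -272 = -815.93 kJ/min
Sensible, feed 68.1→25 °C: -71.215 kJ/min
Outlet flows (mol/min): A 6.2302, O₂ 3.1201, B 2.9998
Sensible, products 25→131 °C: 172.6 kJ/min
Q = ΔH = -714.54 kJ/min = -11.909 kW
Heat removed = 42.873 MJ/h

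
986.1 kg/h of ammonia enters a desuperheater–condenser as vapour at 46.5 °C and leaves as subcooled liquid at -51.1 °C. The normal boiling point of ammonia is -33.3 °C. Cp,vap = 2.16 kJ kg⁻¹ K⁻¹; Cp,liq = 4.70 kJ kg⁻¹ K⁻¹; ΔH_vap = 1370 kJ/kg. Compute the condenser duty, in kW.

Q_c = 445 kW

vapour 46.5→-33.3 °C: -172.37 kJ/kg
condensation at -33.3 °C: -1370 kJ/kg
liquid -33.3→-51.1 °C: -83.66 kJ/kg
Δh = -172.37 + -1370 + -83.66 = -1626 kJ/kg
Q = ṁ·Δh = 986.1 kg/h × -1626 kJ/kg = -1.6034e+06 kJ/h
|Q| = 445.4 kW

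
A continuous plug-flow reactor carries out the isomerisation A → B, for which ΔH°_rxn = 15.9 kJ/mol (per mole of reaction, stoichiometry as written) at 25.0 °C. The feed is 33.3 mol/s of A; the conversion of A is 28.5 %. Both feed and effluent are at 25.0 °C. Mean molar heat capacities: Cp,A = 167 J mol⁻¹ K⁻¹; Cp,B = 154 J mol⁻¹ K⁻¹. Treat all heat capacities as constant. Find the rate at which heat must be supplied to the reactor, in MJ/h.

Q_in = 543 MJ/h

Extent of reaction ξ = 0.285 × 33.3 = 9.4905 mol/s
Reaction term: ξ·ΔH°_rxn = 9.4905 × 15.9 = 150.9 kJ/s
Q = ΔH = 150.9 kJ/s = 150.9 kW
Heat supplied = 543.24 MJ/h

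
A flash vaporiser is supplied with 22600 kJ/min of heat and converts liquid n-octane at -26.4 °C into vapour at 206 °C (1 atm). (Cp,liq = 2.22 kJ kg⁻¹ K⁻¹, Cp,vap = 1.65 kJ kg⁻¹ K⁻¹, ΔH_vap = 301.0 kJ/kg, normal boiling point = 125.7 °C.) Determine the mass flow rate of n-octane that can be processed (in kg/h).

ṁ = 1760 kg/h

Δh = 2.22×(125.7−-26.4) + 301.0 + 1.65×(206−125.7) = 771.16 kJ/kg
Q = 22600 kJ/min = 376.67 kJ/s = 1.356e+06 kJ/h
ṁ = Q/Δh = 1.356e+06 / 771.16 = 1758.4 kg/h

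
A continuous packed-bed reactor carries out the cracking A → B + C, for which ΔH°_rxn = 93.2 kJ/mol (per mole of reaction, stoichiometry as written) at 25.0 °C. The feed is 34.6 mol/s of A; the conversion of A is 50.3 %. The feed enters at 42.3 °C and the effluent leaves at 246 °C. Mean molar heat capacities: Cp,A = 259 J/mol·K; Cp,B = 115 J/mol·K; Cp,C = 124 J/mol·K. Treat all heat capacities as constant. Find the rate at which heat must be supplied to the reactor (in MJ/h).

Extent of reaction ξ = 0.503 × 34.6 = 17.404 mol/s
Reaction term: ξ·ΔH°_rxn = 17.404 × 93.2 = 1622 kJ/s
Sensible, feed 42.3→25 °C: -155.03 kJ/s
Outlet flows (mol/s): A 17.196, B 17.404, C 17.404
Sensible, products 25→246 °C: 1903.5 kJ/s
Q = ΔH = 3370.5 kJ/s = 3370.5 kW
Heat supplied = 12134 MJ/h

Q_in = 12100 MJ/h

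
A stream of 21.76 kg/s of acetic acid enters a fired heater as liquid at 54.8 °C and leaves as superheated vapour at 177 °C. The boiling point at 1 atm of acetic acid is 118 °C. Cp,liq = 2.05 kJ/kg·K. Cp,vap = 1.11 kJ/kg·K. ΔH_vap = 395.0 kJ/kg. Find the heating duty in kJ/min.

Q = 770000 kJ/min

liquid 54.8→118 °C: 129.56 kJ/kg
vaporisation at 118 °C: 395 kJ/kg
vapour 118→177 °C: 65.49 kJ/kg
Δh = 129.56 + 395 + 65.49 = 590.05 kJ/kg
Q = ṁ·Δh = 21.76 kg/s × 590.05 kJ/kg = 12839 kJ/s
|Q| = 12839 kW = 770370 kJ/min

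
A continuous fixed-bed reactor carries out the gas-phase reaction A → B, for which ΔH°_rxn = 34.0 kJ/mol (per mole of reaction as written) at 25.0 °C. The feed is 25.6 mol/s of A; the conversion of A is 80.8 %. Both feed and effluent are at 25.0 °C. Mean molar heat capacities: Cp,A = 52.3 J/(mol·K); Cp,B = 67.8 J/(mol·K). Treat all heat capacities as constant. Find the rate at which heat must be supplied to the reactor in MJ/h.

Extent of reaction ξ = 0.808 × 25.6 = 20.685 mol/s
Reaction term: ξ·ΔH°_rxn = 20.685 × 34.0 = 703.28 kJ/s
Q = ΔH = 703.28 kJ/s = 703.28 kW
Heat supplied = 2531.8 MJ/h

Q_in = 2530 MJ/h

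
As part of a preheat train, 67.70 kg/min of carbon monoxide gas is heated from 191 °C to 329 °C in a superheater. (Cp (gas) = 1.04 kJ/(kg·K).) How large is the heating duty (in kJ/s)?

Q = 162 kJ/s

Q = ṁ·Cp·ΔT = 67.70 × 1.04 × (329 − 191) = 9716.3 kJ/min
Converting: 9716.3 / 60 s = 161.94 kW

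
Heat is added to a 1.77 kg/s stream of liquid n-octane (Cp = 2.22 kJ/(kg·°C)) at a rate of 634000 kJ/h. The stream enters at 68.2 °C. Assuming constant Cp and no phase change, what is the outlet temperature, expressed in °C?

T_out = 113 °C

Q = 634000 kJ/h = 176.11 kJ/s
ΔT = Q/(ṁ·Cp) = 176.11/(1.77×2.22) = 44.819 K
T_out = 68.2 + 44.819 = 113.02 °C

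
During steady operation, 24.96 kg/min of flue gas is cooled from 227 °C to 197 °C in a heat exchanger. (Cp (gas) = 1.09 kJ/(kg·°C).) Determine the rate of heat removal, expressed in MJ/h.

Q_c = 49.0 MJ/h

Q = ṁ·Cp·ΔT = 24.96 × 1.09 × (197 − 227) = -816.19 kJ/min
Converting: 816.19 / 60 s = 13.603 kW
Cooling duty = 48.972 MJ/h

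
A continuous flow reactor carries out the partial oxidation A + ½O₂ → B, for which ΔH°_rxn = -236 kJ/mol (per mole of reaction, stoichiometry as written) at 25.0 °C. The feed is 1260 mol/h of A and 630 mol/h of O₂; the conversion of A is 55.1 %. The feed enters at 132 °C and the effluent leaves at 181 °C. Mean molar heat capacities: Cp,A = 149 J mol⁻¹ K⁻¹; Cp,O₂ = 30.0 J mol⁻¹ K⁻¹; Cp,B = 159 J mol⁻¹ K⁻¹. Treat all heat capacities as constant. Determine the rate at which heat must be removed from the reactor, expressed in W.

Q_out = 42900 W

Extent of reaction ξ = 0.551 × 1260 = 694.26 mol/h
Reaction term: ξ·ΔH°_rxn = 694.26 × -236 = -163850 kJ/h
Sensible, feed 132→25 °C: -22110 kJ/h
Outlet flows (mol/h): A 565.74, O₂ 282.87, B 694.26
Sensible, products 25→181 °C: 31694 kJ/h
Q = ΔH = -154260 kJ/h = -42.85 kW
Heat removed = 42850 W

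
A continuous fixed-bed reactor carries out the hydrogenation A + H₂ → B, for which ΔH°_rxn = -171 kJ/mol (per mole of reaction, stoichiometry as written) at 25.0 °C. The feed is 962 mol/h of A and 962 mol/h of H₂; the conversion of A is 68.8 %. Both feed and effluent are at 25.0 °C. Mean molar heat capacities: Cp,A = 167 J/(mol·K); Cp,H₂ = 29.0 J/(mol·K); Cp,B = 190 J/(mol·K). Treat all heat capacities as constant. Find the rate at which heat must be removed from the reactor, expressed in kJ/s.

Extent of reaction ξ = 0.688 × 962 = 661.86 mol/h
Reaction term: ξ·ΔH°_rxn = 661.86 × -171 = -113180 kJ/h
Q = ΔH = -113180 kJ/h = -31.438 kW
Heat removed = 31.438 kJ/s

Q_out = 31.4 kJ/s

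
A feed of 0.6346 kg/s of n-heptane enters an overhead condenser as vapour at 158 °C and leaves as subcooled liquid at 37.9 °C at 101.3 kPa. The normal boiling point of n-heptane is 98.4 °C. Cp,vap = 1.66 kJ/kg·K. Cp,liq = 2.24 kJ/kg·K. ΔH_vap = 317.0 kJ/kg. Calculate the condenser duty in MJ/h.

vapour 158→98.4 °C: -98.936 kJ/kg
condensation at 98.4 °C: -317 kJ/kg
liquid 98.4→37.9 °C: -135.52 kJ/kg
Δh = -98.936 + -317 + -135.52 = -551.46 kJ/kg
Q = ṁ·Δh = 0.6346 kg/s × -551.46 kJ/kg = -349.95 kJ/s
|Q| = 349.95 kW = 1259.8 MJ/h

Q_c = 1260 MJ/h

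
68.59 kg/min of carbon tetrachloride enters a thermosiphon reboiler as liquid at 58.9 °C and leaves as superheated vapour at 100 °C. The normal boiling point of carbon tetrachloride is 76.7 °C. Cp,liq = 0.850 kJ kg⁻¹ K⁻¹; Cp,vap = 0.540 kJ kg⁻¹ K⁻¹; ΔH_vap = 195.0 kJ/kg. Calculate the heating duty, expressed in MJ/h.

Q = 917 MJ/h

liquid 58.9→76.7 °C: 15.13 kJ/kg
vaporisation at 76.7 °C: 195 kJ/kg
vapour 76.7→100 °C: 12.582 kJ/kg
Δh = 15.13 + 195 + 12.582 = 222.71 kJ/kg
Q = ṁ·Δh = 68.59 kg/min × 222.71 kJ/kg = 15276 kJ/min
|Q| = 254.6 kW = 916.55 MJ/h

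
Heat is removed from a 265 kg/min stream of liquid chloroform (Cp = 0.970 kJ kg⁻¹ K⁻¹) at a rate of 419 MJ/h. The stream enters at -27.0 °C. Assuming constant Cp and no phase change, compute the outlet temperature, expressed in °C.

T_out = -54.2 °C

Q = 419 MJ/h = 6983.3 kJ/min
ΔT = Q/(ṁ·Cp) = 6983.3/(265×0.970) = 27.167 K
T_out = -27.0 − 27.167 = -54.167 °C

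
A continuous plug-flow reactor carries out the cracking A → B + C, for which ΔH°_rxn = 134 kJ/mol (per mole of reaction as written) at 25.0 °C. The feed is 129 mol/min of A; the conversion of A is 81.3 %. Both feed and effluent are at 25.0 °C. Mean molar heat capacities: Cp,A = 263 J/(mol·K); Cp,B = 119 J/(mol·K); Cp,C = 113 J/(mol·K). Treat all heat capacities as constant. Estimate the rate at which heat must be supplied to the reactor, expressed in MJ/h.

Q_in = 843 MJ/h

Extent of reaction ξ = 0.813 × 129 = 104.88 mol/min
Reaction term: ξ·ΔH°_rxn = 104.88 × 134 = 14054 kJ/min
Q = ΔH = 14054 kJ/min = 234.23 kW
Heat supplied = 843.21 MJ/h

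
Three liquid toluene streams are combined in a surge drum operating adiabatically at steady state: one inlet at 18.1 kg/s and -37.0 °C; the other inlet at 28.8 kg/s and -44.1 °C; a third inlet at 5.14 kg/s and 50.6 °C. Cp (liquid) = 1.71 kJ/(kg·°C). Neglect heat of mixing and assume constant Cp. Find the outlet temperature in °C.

T_out = -32.3 °C

No heat crosses the boundary, so H_out = H_in.
Σ ṁᵢCp,ᵢTᵢ = 18.1×1.71×-37.0 + 28.8×1.71×-44.1 + 5.14×1.71×50.6 = -2872.3
Σ ṁᵢCp,ᵢ = 18.1×1.71 + 28.8×1.71 + 5.14×1.71 = 88.988
T_out = -2872.3 / 88.988 = -32.277 °C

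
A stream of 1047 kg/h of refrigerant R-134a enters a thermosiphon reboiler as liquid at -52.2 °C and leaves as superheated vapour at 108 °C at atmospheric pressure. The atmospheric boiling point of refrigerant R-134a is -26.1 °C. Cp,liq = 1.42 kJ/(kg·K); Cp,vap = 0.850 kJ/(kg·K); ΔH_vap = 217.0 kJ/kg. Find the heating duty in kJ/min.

Q = 6420 kJ/min

liquid -52.2→-26.1 °C: 37.062 kJ/kg
vaporisation at -26.1 °C: 217 kJ/kg
vapour -26.1→108 °C: 113.98 kJ/kg
Δh = 37.062 + 217 + 113.98 = 368.05 kJ/kg
Q = ṁ·Δh = 1047 kg/h × 368.05 kJ/kg = 385350 kJ/h
|Q| = 107.04 kW = 6422.4 kJ/min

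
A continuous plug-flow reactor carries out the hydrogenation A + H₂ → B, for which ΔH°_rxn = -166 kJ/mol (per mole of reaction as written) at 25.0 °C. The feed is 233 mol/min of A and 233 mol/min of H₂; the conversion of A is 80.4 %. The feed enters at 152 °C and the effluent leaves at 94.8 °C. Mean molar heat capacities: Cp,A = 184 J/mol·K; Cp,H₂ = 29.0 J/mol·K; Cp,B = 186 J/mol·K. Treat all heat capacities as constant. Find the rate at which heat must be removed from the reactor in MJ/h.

Q_out = 2060 MJ/h

Extent of reaction ξ = 0.804 × 233 = 187.33 mol/min
Reaction term: ξ·ΔH°_rxn = 187.33 × -166 = -31097 kJ/min
Sensible, feed 152→25 °C: -6302.9 kJ/min
Outlet flows (mol/min): A 45.668, H₂ 45.668, B 187.33
Sensible, products 25→94.8 °C: 3111.1 kJ/min
Q = ΔH = -34289 kJ/min = -571.48 kW
Heat removed = 2057.3 MJ/h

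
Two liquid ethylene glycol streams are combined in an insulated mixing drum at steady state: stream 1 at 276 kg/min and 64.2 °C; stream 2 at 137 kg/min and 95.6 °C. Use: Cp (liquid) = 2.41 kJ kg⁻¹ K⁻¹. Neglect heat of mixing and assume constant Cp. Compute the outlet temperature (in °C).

T_out = 74.6 °C

Energy balance with Q = 0: Σ ṁᵢCp,ᵢ(T_out − Tᵢ) = 0
Σ ṁᵢCp,ᵢTᵢ = 276×2.41×64.2 + 137×2.41×95.6 = 74268
Σ ṁᵢCp,ᵢ = 276×2.41 + 137×2.41 = 995.33
T_out = 74268 / 995.33 = 74.616 °C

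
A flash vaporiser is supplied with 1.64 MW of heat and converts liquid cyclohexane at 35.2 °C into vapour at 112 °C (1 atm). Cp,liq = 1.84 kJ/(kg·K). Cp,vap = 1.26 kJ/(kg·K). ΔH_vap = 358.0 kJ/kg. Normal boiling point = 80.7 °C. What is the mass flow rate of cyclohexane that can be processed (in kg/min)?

Δh = 1.84×(80.7−35.2) + 358.0 + 1.26×(112−80.7) = 481.16 kJ/kg
Q = 1.64 MW = 1640 kJ/s = 98400 kJ/min
ṁ = Q/Δh = 98400 / 481.16 = 204.51 kg/min

ṁ = 205 kg/min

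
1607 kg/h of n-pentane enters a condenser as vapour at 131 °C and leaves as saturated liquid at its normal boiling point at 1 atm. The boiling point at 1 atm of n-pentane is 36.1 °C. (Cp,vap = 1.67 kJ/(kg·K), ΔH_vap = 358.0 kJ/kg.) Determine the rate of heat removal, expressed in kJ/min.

vapour 131→36.1 °C: -158.48 kJ/kg
condensation at 36.1 °C: -358 kJ/kg
Δh = -158.48 + -358 = -516.48 kJ/kg
Q = ṁ·Δh = 1607 kg/h × -516.48 kJ/kg = -829990 kJ/h
|Q| = 230.55 kW = 13833 kJ/min

Q_c = 13800 kJ/min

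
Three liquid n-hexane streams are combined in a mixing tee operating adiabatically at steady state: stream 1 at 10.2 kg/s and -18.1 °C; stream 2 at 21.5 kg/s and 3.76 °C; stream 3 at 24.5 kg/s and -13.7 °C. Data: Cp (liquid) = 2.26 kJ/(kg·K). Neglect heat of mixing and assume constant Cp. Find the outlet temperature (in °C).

Energy balance with Q = 0: Σ ṁᵢCp,ᵢ(T_out − Tᵢ) = 0
T_out = Σ ṁᵢCp,ᵢTᵢ / Σ ṁᵢCp,ᵢ
      = -993.11 / 127.01 = -7.819 °C

T_out = -7.82 °C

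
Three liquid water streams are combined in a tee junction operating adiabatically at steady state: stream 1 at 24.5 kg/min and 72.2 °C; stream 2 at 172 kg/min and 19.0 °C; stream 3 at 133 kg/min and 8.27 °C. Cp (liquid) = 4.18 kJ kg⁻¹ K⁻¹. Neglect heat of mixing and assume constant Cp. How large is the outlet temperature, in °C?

No heat crosses the boundary, so H_out = H_in.
T_out = Σ ṁᵢCp,ᵢTᵢ / Σ ṁᵢCp,ᵢ
      = 25652 / 1377.3 = 18.625 °C

T_out = 18.6 °C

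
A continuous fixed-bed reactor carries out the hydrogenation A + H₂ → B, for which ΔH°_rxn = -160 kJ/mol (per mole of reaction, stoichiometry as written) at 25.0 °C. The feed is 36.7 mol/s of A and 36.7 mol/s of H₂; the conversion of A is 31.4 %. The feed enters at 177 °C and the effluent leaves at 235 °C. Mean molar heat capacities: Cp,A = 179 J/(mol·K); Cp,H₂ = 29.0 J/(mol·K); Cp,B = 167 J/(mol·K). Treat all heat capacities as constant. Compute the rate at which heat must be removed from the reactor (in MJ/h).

Q_out = 5400 MJ/h

Extent of reaction ξ = 0.314 × 36.7 = 11.524 mol/s
Reaction term: ξ·ΔH°_rxn = 11.524 × -160 = -1843.8 kJ/s
Sensible, feed 177→25 °C: -1160.3 kJ/s
Outlet flows (mol/s): A 25.176, H₂ 25.176, B 11.524
Sensible, products 25→235 °C: 1503.8 kJ/s
Q = ΔH = -1500.3 kJ/s = -1500.3 kW
Heat removed = 5401 MJ/h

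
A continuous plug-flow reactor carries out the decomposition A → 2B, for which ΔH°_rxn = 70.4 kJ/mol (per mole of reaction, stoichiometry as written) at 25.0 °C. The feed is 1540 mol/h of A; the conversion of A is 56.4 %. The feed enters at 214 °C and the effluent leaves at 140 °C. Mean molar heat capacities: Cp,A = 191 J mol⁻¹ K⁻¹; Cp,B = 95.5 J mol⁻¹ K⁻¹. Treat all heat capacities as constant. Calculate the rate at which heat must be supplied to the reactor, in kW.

Extent of reaction ξ = 0.564 × 1540 = 868.56 mol/h
Reaction term: ξ·ΔH°_rxn = 868.56 × 70.4 = 61147 kJ/h
Sensible, feed 214→25 °C: -55592 kJ/h
Outlet flows (mol/h): A 671.44, B 1737.1
Sensible, products 25→140 °C: 33826 kJ/h
Q = ΔH = 39380 kJ/h = 10.939 kW
Heat supplied = 10.939 kW

Q_in = 10.9 kW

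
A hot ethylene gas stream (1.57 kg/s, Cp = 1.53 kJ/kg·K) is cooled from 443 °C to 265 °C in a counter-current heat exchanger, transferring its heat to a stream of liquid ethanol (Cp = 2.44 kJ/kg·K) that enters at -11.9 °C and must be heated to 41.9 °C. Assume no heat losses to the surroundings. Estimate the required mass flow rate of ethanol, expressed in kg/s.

ṁ_c = 3.26 kg/s

Heat released by hot stream: Q = 1.57 × 1.53 × (443 − 265) = 427.57 kJ/s
Energy balance on cold side (adiabatic exchanger): Q = ṁ_c·Cp_c·(T_c,out − T_c,in)
ṁ_c = 427.57 / [2.44 × (41.9 − -11.9)] = 3.2572 kg/s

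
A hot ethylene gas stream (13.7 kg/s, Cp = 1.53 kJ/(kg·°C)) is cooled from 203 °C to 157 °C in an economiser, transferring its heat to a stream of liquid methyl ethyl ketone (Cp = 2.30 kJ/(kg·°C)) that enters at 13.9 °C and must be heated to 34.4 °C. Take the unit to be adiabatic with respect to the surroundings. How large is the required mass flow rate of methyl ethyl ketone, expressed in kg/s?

ṁ_c = 20.4 kg/s

Heat released by hot stream: Q = 13.7 × 1.53 × (203 − 157) = 964.21 kJ/s
Energy balance on cold side (adiabatic exchanger): Q = ṁ_c·Cp_c·(T_c,out − T_c,in)
ṁ_c = 964.21 / [2.30 × (34.4 − 13.9)] = 20.45 kg/s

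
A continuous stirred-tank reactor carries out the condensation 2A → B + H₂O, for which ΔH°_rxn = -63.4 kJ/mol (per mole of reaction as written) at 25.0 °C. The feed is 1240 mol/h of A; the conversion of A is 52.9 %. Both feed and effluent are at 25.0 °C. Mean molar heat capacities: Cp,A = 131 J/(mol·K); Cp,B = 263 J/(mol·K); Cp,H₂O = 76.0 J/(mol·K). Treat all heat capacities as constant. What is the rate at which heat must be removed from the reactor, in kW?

Extent of reaction ξ = 0.529 × 1240 / 2 = 327.98 mol/h
Reaction term: ξ·ΔH°_rxn = 327.98 × -63.4 = -20794 kJ/h
Q = ΔH = -20794 kJ/h = -5.7761 kW
Heat removed = 5.7761 kW

Q_out = 5.78 kW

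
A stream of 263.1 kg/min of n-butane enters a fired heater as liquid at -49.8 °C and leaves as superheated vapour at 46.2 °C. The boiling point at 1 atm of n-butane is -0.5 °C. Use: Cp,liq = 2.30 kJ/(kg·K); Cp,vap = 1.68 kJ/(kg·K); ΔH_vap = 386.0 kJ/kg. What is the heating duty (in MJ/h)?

liquid -49.8→-0.5 °C: 113.39 kJ/kg
vaporisation at -0.5 °C: 386 kJ/kg
vapour -0.5→46.2 °C: 78.456 kJ/kg
Δh = 113.39 + 386 + 78.456 = 577.85 kJ/kg
Q = ṁ·Δh = 263.1 kg/min × 577.85 kJ/kg = 152030 kJ/min
|Q| = 2533.9 kW = 9121.9 MJ/h

Q = 9120 MJ/h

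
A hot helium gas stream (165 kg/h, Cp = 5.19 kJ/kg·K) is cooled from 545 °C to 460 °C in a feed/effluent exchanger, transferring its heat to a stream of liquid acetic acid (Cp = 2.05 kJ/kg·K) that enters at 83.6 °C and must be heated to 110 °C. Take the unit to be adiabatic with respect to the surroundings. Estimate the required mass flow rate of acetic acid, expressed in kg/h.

Heat released by hot stream: Q = 165 × 5.19 × (545 − 460) = 72790 kJ/h
Energy balance on cold side (adiabatic exchanger): Q = ṁ_c·Cp_c·(T_c,out − T_c,in)
ṁ_c = 72790 / [2.05 × (110 − 83.6)] = 1345 kg/h

ṁ_c = 1340 kg/h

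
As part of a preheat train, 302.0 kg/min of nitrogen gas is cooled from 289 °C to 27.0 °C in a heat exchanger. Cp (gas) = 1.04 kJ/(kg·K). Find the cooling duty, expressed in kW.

Q_c = 1370 kW

Q = ṁ·Cp·ΔT = 302.0 × 1.04 × (27.0 − 289) = -82289 kJ/min
Converting: 82289 / 60 s = 1371.5 kW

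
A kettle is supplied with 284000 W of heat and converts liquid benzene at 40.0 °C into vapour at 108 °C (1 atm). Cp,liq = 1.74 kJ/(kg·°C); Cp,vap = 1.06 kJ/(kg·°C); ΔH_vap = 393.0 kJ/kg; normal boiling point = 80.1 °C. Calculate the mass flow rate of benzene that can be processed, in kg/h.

ṁ = 2080 kg/h

Δh = 1.74×(80.1−40.0) + 393.0 + 1.06×(108−80.1) = 492.35 kJ/kg
Q = 284000 W = 284 kJ/s = 1.0224e+06 kJ/h
ṁ = Q/Δh = 1.0224e+06 / 492.35 = 2076.6 kg/h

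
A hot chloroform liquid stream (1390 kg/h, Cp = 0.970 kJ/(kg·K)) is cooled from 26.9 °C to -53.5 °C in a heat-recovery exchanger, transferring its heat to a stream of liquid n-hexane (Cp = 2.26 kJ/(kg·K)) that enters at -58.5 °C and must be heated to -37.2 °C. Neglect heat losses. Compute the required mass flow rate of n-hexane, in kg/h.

ṁ_c = 2250 kg/h

Heat released by hot stream: Q = 1390 × 0.970 × (26.9 − -53.5) = 108400 kJ/h
Energy balance on cold side (adiabatic exchanger): Q = ṁ_c·Cp_c·(T_c,out − T_c,in)
ṁ_c = 108400 / [2.26 × (-37.2 − -58.5)] = 2251.9 kg/h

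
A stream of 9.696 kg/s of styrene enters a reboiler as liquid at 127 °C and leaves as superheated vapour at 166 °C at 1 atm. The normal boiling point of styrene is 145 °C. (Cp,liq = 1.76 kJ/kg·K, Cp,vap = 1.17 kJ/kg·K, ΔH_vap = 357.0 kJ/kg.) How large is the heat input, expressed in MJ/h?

liquid 127→145 °C: 31.68 kJ/kg
vaporisation at 145 °C: 357 kJ/kg
vapour 145→166 °C: 24.57 kJ/kg
Δh = 31.68 + 357 + 24.57 = 413.25 kJ/kg
Q = ṁ·Δh = 9.696 kg/s × 413.25 kJ/kg = 4006.9 kJ/s
|Q| = 4006.9 kW = 14425 MJ/h

Q = 14400 MJ/h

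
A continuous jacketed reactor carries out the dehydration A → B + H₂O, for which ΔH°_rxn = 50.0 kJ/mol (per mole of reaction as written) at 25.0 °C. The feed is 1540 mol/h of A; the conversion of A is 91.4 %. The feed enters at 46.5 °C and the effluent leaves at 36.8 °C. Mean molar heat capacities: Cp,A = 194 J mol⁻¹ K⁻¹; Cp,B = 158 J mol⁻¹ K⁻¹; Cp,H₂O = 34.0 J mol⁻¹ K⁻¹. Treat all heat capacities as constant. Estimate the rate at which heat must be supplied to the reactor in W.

Q_in = 18700 W

Extent of reaction ξ = 0.914 × 1540 = 1407.6 mol/h
Reaction term: ξ·ΔH°_rxn = 1407.6 × 50.0 = 70378 kJ/h
Sensible, feed 46.5→25 °C: -6423.3 kJ/h
Outlet flows (mol/h): A 132.44, B 1407.6, H₂O 1407.6
Sensible, products 25→36.8 °C: 3492.1 kJ/h
Q = ΔH = 67447 kJ/h = 18.735 kW
Heat supplied = 18735 W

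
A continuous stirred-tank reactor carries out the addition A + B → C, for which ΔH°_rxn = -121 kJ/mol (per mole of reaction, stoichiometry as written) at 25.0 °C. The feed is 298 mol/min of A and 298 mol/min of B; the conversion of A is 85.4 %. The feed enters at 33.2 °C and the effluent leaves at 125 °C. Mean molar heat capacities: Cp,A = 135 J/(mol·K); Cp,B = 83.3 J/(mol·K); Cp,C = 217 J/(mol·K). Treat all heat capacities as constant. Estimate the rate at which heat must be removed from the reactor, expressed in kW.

Q_out = 414 kW

Extent of reaction ξ = 0.854 × 298 = 254.49 mol/min
Reaction term: ξ·ΔH°_rxn = 254.49 × -121 = -30794 kJ/min
Sensible, feed 33.2→25 °C: -533.44 kJ/min
Outlet flows (mol/min): A 43.508, B 43.508, C 254.49
Sensible, products 25→125 °C: 6472.3 kJ/min
Q = ΔH = -24855 kJ/min = -414.25 kW
Heat removed = 414.25 kW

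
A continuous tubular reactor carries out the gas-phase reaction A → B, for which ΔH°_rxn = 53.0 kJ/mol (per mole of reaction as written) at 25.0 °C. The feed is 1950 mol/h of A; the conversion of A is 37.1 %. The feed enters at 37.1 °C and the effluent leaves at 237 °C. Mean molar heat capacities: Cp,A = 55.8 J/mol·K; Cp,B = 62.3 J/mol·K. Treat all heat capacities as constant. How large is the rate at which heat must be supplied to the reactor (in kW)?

Q_in = 17.0 kW

Extent of reaction ξ = 0.371 × 1950 = 723.45 mol/h
Reaction term: ξ·ΔH°_rxn = 723.45 × 53.0 = 38343 kJ/h
Sensible, feed 37.1→25 °C: -1316.6 kJ/h
Outlet flows (mol/h): A 1226.5, B 723.45
Sensible, products 25→237 °C: 24065 kJ/h
Q = ΔH = 61091 kJ/h = 16.97 kW
Heat supplied = 16.97 kW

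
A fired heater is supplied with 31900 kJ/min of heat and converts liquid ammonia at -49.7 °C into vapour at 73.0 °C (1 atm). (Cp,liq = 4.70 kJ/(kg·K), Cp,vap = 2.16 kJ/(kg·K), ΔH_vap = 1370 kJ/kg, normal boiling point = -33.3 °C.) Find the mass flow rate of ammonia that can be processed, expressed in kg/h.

ṁ = 1140 kg/h

Δh = 4.70×(-33.3−-49.7) + 1370 + 2.16×(73.0−-33.3) = 1676.7 kJ/kg
Q = 31900 kJ/min = 531.67 kJ/s = 1.914e+06 kJ/h
ṁ = Q/Δh = 1.914e+06 / 1676.7 = 1141.5 kg/h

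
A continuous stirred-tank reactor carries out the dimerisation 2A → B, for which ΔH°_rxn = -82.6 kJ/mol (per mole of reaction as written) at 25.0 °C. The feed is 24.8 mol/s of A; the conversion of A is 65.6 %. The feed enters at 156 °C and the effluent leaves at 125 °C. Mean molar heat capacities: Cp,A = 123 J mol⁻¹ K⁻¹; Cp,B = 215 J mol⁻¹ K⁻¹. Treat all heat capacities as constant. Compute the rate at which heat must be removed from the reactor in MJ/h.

Extent of reaction ξ = 0.656 × 24.8 / 2 = 8.1344 mol/s
Reaction term: ξ·ΔH°_rxn = 8.1344 × -82.6 = -671.9 kJ/s
Sensible, feed 156→25 °C: -399.6 kJ/s
Outlet flows (mol/s): A 8.5312, B 8.1344
Sensible, products 25→125 °C: 279.82 kJ/s
Q = ΔH = -791.68 kJ/s = -791.68 kW
Heat removed = 2850 MJ/h

Q_out = 2850 MJ/h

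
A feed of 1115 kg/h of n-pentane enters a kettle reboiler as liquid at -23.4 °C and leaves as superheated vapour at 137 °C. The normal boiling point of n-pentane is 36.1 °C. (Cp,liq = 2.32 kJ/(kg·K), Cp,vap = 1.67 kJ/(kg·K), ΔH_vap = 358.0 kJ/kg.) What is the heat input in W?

liquid -23.4→36.1 °C: 138.04 kJ/kg
vaporisation at 36.1 °C: 358 kJ/kg
vapour 36.1→137 °C: 168.5 kJ/kg
Δh = 138.04 + 358 + 168.5 = 664.54 kJ/kg
Q = ṁ·Δh = 1115 kg/h × 664.54 kJ/kg = 740970 kJ/h
|Q| = 205.82 kW = 205820 W

Q = 206000 W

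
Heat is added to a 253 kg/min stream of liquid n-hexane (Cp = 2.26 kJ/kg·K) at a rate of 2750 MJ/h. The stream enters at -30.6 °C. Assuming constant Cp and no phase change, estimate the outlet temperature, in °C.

T_out = 49.6 °C

Q = 2750 MJ/h = 45833 kJ/min
ΔT = Q/(ṁ·Cp) = 45833/(253×2.26) = 80.159 K
T_out = -30.6 + 80.159 = 49.559 °C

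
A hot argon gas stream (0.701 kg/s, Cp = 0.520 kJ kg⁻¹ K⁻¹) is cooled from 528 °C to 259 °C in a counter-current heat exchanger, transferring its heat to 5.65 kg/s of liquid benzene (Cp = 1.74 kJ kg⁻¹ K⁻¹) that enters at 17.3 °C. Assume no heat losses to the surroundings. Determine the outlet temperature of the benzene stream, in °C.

Heat released by hot stream: Q = 0.701 × 0.520 × (528 − 259) = 98.056 kJ/s
Energy balance on cold side (adiabatic exchanger): Q = ṁ_c·Cp_c·(T_c,out − T_c,in)
T_c,out = 17.3 + 98.056/(5.65 × 1.74) = 27.274 °C

T_c,out = 27.3 °C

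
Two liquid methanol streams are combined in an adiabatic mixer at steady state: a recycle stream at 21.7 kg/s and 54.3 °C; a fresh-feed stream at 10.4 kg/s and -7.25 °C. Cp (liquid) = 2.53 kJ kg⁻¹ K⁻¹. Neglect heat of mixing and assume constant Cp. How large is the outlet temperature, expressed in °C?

T_out = 34.4 °C

Energy balance with Q = 0: Σ ṁᵢCp,ᵢ(T_out − Tᵢ) = 0
Σ ṁᵢCp,ᵢTᵢ = 21.7×2.53×54.3 + 10.4×2.53×-7.25 = 2790.4
Σ ṁᵢCp,ᵢ = 21.7×2.53 + 10.4×2.53 = 81.213
T_out = 2790.4 / 81.213 = 34.359 °C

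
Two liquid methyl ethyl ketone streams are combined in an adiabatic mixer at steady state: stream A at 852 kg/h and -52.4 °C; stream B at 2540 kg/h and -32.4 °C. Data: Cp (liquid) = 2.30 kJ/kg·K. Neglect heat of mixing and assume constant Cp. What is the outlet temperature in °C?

No heat crosses the boundary, so H_out = H_in.
T_out = Σ ṁᵢCp,ᵢTᵢ / Σ ṁᵢCp,ᵢ
      = -291960 / 7801.6 = -37.424 °C

T_out = -37.4 °C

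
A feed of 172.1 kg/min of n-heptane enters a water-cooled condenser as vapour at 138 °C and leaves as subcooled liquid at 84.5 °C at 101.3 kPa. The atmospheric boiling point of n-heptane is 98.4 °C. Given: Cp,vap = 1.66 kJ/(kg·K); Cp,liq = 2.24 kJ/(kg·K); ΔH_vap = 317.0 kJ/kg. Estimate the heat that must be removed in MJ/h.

Q_c = 4270 MJ/h

vapour 138→98.4 °C: -65.736 kJ/kg
condensation at 98.4 °C: -317 kJ/kg
liquid 98.4→84.5 °C: -31.136 kJ/kg
Δh = -65.736 + -317 + -31.136 = -413.87 kJ/kg
Q = ṁ·Δh = 172.1 kg/min × -413.87 kJ/kg = -71227 kJ/min
|Q| = 1187.1 kW = 4273.6 MJ/h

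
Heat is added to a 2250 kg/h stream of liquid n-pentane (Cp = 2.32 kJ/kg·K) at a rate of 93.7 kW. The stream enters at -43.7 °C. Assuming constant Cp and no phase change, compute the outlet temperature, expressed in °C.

Q = 93.7 kW = 337320 kJ/h
ΔT = Q/(ṁ·Cp) = 337320/(2250×2.32) = 64.621 K
T_out = -43.7 + 64.621 = 20.921 °C

T_out = 20.9 °C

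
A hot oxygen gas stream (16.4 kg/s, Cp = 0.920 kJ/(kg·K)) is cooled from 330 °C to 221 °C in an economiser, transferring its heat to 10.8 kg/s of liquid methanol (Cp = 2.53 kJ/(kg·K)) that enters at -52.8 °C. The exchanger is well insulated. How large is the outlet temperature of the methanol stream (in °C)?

T_c,out = 7.39 °C

Heat released by hot stream: Q = 16.4 × 0.920 × (330 − 221) = 1644.6 kJ/s
Energy balance on cold side (adiabatic exchanger): Q = ṁ_c·Cp_c·(T_c,out − T_c,in)
T_c,out = -52.8 + 1644.6/(10.8 × 2.53) = 7.3886 °C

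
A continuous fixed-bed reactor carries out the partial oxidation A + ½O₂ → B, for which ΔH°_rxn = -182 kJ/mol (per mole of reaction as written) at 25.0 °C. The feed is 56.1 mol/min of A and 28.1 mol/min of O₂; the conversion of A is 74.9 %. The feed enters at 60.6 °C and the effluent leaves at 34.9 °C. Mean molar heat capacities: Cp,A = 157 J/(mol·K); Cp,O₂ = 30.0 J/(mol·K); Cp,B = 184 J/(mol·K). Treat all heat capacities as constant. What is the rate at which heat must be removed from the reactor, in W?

Extent of reaction ξ = 0.749 × 56.1 = 42.019 mol/min
Reaction term: ξ·ΔH°_rxn = 42.019 × -182 = -7647.4 kJ/min
Sensible, feed 60.6→25 °C: -343.56 kJ/min
Outlet flows (mol/min): A 14.081, O₂ 7.0906, B 42.019
Sensible, products 25→34.9 °C: 100.53 kJ/min
Q = ΔH = -7890.5 kJ/min = -131.51 kW
Heat removed = 131510 W

Q_out = 132000 W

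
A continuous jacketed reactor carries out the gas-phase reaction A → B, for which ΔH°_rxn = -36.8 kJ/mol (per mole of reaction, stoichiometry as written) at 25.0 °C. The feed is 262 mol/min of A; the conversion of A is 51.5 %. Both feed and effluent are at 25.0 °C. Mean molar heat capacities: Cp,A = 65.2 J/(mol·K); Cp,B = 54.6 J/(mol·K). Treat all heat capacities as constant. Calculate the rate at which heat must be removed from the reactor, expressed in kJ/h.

Q_out = 298000 kJ/h

Extent of reaction ξ = 0.515 × 262 = 134.93 mol/min
Reaction term: ξ·ΔH°_rxn = 134.93 × -36.8 = -4965.4 kJ/min
Q = ΔH = -4965.4 kJ/min = -82.757 kW
Heat removed = 297930 kJ/h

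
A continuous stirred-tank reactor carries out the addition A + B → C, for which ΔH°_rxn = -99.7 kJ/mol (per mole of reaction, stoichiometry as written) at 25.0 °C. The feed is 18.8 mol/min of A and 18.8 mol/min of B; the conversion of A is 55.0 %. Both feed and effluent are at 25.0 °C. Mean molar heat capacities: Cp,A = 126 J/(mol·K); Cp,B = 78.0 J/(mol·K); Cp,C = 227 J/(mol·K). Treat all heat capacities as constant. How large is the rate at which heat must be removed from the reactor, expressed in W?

Q_out = 17200 W

Extent of reaction ξ = 0.550 × 18.8 = 10.34 mol/min
Reaction term: ξ·ΔH°_rxn = 10.34 × -99.7 = -1030.9 kJ/min
Q = ΔH = -1030.9 kJ/min = -17.182 kW
Heat removed = 17182 W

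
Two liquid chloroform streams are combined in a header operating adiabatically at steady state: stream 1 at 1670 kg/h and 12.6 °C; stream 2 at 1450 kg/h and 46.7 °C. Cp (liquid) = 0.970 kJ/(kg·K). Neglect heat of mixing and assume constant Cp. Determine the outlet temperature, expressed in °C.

No heat crosses the boundary, so H_out = H_in.
Σ ṁᵢCp,ᵢTᵢ = 1670×0.970×12.6 + 1450×0.970×46.7 = 86094
Σ ṁᵢCp,ᵢ = 1670×0.970 + 1450×0.970 = 3026.4
T_out = 86094 / 3026.4 = 28.448 °C

T_out = 28.4 °C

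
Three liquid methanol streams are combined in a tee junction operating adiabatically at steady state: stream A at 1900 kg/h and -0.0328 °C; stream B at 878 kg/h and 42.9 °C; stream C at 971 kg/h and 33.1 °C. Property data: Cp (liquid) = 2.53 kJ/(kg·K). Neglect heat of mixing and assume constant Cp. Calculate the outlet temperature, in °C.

T_out = 18.6 °C

Adiabatic, steady state ⇒ Σ ṁᵢCp,ᵢ(T_out − Tᵢ) = 0
Σ ṁᵢCp,ᵢTᵢ = 1900×2.53×-0.0328 + 878×2.53×42.9 + 971×2.53×33.1 = 176450
Σ ṁᵢCp,ᵢ = 1900×2.53 + 878×2.53 + 971×2.53 = 9485
T_out = 176450 / 9485 = 18.603 °C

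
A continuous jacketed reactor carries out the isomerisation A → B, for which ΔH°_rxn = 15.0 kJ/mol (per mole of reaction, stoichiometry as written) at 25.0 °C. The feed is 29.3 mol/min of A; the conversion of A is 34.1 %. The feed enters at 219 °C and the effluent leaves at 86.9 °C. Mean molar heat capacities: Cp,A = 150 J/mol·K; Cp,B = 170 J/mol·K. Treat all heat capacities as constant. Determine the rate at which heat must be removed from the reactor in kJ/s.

Extent of reaction ξ = 0.341 × 29.3 = 9.9913 mol/min
Reaction term: ξ·ΔH°_rxn = 9.9913 × 15.0 = 149.87 kJ/min
Sensible, feed 219→25 °C: -852.63 kJ/min
Outlet flows (mol/min): A 19.309, B 9.9913
Sensible, products 25→86.9 °C: 284.42 kJ/min
Q = ΔH = -418.34 kJ/min = -6.9723 kW
Heat removed = 6.9723 kJ/s

Q_out = 6.97 kJ/s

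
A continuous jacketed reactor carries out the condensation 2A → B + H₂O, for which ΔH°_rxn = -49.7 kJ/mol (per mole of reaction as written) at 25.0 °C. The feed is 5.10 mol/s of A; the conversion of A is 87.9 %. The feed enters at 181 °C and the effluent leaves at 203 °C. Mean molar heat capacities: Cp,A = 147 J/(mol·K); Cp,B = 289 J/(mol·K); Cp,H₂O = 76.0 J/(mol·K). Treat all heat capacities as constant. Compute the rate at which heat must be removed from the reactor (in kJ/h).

Extent of reaction ξ = 0.879 × 5.10 / 2 = 2.2414 mol/s
Reaction term: ξ·ΔH°_rxn = 2.2414 × -49.7 = -111.4 kJ/s
Sensible, feed 181→25 °C: -116.95 kJ/s
Outlet flows (mol/s): A 0.6171, B 2.2414, H₂O 2.2414
Sensible, products 25→203 °C: 161.77 kJ/s
Q = ΔH = -66.579 kJ/s = -66.579 kW
Heat removed = 239690 kJ/h

Q_out = 240000 kJ/h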